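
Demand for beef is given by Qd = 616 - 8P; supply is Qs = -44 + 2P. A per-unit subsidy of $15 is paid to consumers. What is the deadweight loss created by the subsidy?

Deadweight loss = $180

Pre-subsidy: 616 - 8P = -44 + 2P gives P* = 66, Q* = 88.
With the rebate, buyers effectively pay Pb = Ps − 15, where Ps is the price sellers receive.
Demand in terms of Ps becomes Qd = 616 − 8(Ps − 15) = 736 - 8Ps. Setting this equal to supply: 736 - 8Ps = -44 + 2Ps, so Ps = 78.
Buyers pay Pb = 78 − 15 = 63; Q' = -44 + 2·78 = 112.
The subsidy expands output by 112 − 88 = 24 past the efficient level; on those units the gap between marginal cost and willingness to pay runs from 0 up to 15.
DWL = ½ × 15 × 24 = 180.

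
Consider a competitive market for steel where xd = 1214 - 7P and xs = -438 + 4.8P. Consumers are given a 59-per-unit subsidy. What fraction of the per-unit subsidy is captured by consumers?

Pre-subsidy: 1214 - 7P = -438 + 4.8P gives P* = 140, x* = 234.
With the rebate, buyers effectively pay Pb = Ps − 59, where Ps is the price sellers receive.
Demand in terms of Ps becomes xd = 1214 − 7(Ps − 59) = 1627 - 7Ps. Setting this equal to supply: 1627 - 7Ps = -438 + 4.8Ps, so Ps = 175.
Buyers pay Pb = 175 − 59 = 116; x' = -438 + 4.8·175 = 402.
Buyers' price falls by P* − Pb = 140 − 116 = 24; sellers' price rises by Ps − P* = 175 − 140 = 35.
So consumers capture 24/59 = 24/59 of each unit of subsidy.

Consumer share = 24/59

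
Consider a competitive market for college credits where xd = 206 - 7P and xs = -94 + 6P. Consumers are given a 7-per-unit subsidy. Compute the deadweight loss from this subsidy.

Pre-subsidy: 206 - 7P = -94 + 6P gives P* = 300/13, x* = 578/13.
With the rebate, buyers effectively pay Pb = Ps − 7, where Ps is the price sellers receive.
Demand in terms of Ps becomes xd = 206 − 7(Ps − 7) = 255 - 7Ps. Setting this equal to supply: 255 - 7Ps = -94 + 6Ps, so Ps = 349/13.
Buyers pay Pb = 349/13 − 7 = 258/13; x' = -94 + 6·(349/13) = 872/13.
The subsidy expands output by 872/13 − 578/13 = 294/13 past the efficient level; on those units the gap between marginal cost and willingness to pay runs from 0 up to 7.
DWL = ½ × 7 × 294/13 = 1029/13.

Deadweight loss = 1029/13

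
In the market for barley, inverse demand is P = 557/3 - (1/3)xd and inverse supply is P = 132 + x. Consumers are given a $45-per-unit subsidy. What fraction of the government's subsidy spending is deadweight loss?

Pre-subsidy: 557/3 - (1/3)x = 132 + x gives x* = 40.25 and P* = 172.25.
With the rebate, buyers effectively pay Pb = Ps − 45, where Ps is the price sellers receive.
On the curves, Pb = 557/3 - (1/3)x and Ps = 132 + x; the wedge Ps − Pb = 45 gives 132 + x − (557/3 - (1/3)x) = 45, so x' = 74.
Then Pb = 557/3 − (1/3)·74 = 161 and Ps = 132 + 1·74 = 206.
ΔCS = ½(40.25 + 74)(172.25 − 161) = 642.65625; ΔPS = ½(40.25 + 74)(206 − 172.25) = 1927.96875.
Government spending = 45 × 74 = 3330.
DWL = ½ × 45 × (74 − 40.25) = 759.375; fraction = 759.375 / 3330 = 135/592.

DWL / government spending = 135/592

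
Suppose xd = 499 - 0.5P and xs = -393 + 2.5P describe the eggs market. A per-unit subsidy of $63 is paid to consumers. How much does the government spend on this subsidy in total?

Government cost = $23724.75

Pre-subsidy: 499 - 0.5P = -393 + 2.5P gives P* = 892/3, x* = 1051/3.
With the rebate, buyers effectively pay Pb = Ps − 63, where Ps is the price sellers receive.
Demand in terms of Ps becomes xd = 499 − 0.5(Ps − 63) = 530.5 - 0.5Ps. Setting this equal to supply: 530.5 - 0.5Ps = -393 + 2.5Ps, so Ps = 1847/6.
Buyers pay Pb = 1847/6 − 63 = 1469/6; x' = -393 + 2.5·(1847/6) = 4519/12.
Government outlay = subsidy × quantity = 63 × 4519/12 = 23724.75.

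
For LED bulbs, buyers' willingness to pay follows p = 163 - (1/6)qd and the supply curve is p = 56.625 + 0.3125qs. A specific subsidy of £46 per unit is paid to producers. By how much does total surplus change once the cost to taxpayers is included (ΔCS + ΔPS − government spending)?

Pre-subsidy: 163 - (1/6)q = 56.625 + 0.3125q gives q* = 222 and p* = 126.
With the subsidy, sellers receive ps = pb + 46 for each unit, where pb is the price buyers pay.
On the curves, pb = 163 - (1/6)q and ps = 56.625 + 0.3125q; the wedge ps − pb = 46 gives 56.625 + 0.3125q − (163 - (1/6)q) = 46, so q' = 318.
Then pb = 163 − (1/6)·318 = 110 and ps = 56.625 + 0.3125·318 = 156.
ΔCS = ½(222 + 318)(126 − 110) = 4320; ΔPS = ½(222 + 318)(156 − 126) = 8100.
Government spending = 46 × 318 = 14628.
Net change = 4320 + 8100 − 14628 = -2208. The loss equals the DWL triangle ½·46·96.

Net change in total surplus = -£2208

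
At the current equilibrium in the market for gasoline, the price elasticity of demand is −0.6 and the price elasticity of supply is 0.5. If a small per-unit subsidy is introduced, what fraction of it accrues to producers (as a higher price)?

Producer share = 6/11

For a small subsidy around the equilibrium, the benefit split depends on the relative slopes, which at a point are proportional to the elasticities.
Buyer share = εs/(εs + |εd|) = 0.5/(0.5 + 0.6) = 5/11; seller share = |εd|/(εs + |εd|) = 6/11.
So producers capture 6/11 of the subsidy.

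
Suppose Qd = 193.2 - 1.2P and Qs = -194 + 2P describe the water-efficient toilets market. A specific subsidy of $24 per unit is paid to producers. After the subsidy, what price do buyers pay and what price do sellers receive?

Buyers pay $106; sellers receive $130

Pre-subsidy: 193.2 - 1.2P = -194 + 2P gives P* = 121, Q* = 48.
With the subsidy, sellers receive Ps = Pb + 24 for each unit, where Pb is the price buyers pay.
Supply in terms of Pb becomes Qs = -194 + 2(Pb + 24) = -146 + 2Pb. Setting this equal to demand: 193.2 - 1.2Pb = -146 + 2Pb, so Pb = 106.
Sellers receive Ps = 106 + 24 = 130; Q' = 193.2 − 1.2·106 = 66.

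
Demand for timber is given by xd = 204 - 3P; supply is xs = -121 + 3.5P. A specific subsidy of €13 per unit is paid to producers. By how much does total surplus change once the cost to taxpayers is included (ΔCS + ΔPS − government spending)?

Pre-subsidy: 204 - 3P = -121 + 3.5P gives P* = 50, x* = 54.
With the subsidy, sellers receive Ps = Pb + 13 for each unit, where Pb is the price buyers pay.
Supply in terms of Pb becomes xs = -121 + 3.5(Pb + 13) = -75.5 + 3.5Pb. Setting this equal to demand: 204 - 3Pb = -75.5 + 3.5Pb, so Pb = 43.
Sellers receive Ps = 43 + 13 = 56; x' = 204 − 3·43 = 75.
ΔCS = ½(54 + 75)(50 − 43) = 451.5; ΔPS = ½(54 + 75)(56 − 50) = 387.
Government spending = 13 × 75 = 975.
Net change = 451.5 + 387 − 975 = -136.5. The loss equals the DWL triangle ½·13·21.

Net change in total surplus = -€136.5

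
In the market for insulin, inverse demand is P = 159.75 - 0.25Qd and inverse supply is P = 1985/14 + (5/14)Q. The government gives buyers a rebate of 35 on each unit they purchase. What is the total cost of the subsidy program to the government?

Pre-subsidy: 159.75 - 0.25Q = 1985/14 + (5/14)Q gives Q* = 503/17 and P* = 2590/17.
With the rebate, buyers effectively pay Pb = Ps − 35, where Ps is the price sellers receive.
On the curves, Pb = 159.75 - 0.25Q and Ps = 1985/14 + (5/14)Q; the wedge Ps − Pb = 35 gives 1985/14 + (5/14)Q − (159.75 - 0.25Q) = 35, so Q' = 1483/17.
Then Pb = 159.75 − 0.25·(1483/17) = 2345/17 and Ps = 1985/14 + (5/14)·(1483/17) = 2940/17.
Government outlay = subsidy × quantity = 35 × 1483/17 = 51905/17.

Government cost = 51905/17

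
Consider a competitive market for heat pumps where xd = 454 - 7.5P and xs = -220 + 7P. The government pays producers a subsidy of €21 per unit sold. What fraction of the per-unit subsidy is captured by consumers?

Pre-subsidy: 454 - 7.5P = -220 + 7P gives P* = 1348/29, x* = 3056/29.
With the subsidy, sellers receive Ps = Pb + 21 for each unit, where Pb is the price buyers pay.
Supply in terms of Pb becomes xs = -220 + 7(Pb + 21) = -73 + 7Pb. Setting this equal to demand: 454 - 7.5Pb = -73 + 7Pb, so Pb = 1054/29.
Sellers receive Ps = 1054/29 + 21 = 1663/29; x' = 454 − 7.5·(1054/29) = 5261/29.
Buyers' price falls by P* − Pb = 1348/29 − 1054/29 = 294/29; sellers' price rises by Ps − P* = 1663/29 − 1348/29 = 315/29.
So consumers capture (294/29)/21 = 14/29 of each unit of subsidy.

Consumer share = 14/29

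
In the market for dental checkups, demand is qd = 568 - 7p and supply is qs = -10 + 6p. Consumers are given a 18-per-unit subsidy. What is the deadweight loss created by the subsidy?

Pre-subsidy: 568 - 7p = -10 + 6p gives p* = 578/13, q* = 3338/13.
With the rebate, buyers effectively pay pb = ps − 18, where ps is the price sellers receive.
Demand in terms of ps becomes qd = 568 − 7(ps − 18) = 694 - 7ps. Setting this equal to supply: 694 - 7ps = -10 + 6ps, so ps = 704/13.
Buyers pay pb = 704/13 − 18 = 470/13; q' = -10 + 6·(704/13) = 4094/13.
The subsidy expands output by 4094/13 − 3338/13 = 756/13 past the efficient level; on those units the gap between marginal cost and willingness to pay runs from 0 up to 18.
DWL = ½ × 18 × 756/13 = 6804/13.

Deadweight loss = 6804/13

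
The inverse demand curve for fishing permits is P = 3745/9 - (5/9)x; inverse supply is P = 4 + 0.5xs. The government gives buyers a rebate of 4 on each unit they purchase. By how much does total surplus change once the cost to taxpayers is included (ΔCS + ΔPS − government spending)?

Pre-subsidy: 3745/9 - (5/9)x = 4 + 0.5x gives x* = 7418/19 and P* = 3785/19.
With the rebate, buyers effectively pay Pb = Ps − 4, where Ps is the price sellers receive.
On the curves, Pb = 3745/9 - (5/9)x and Ps = 4 + 0.5x; the wedge Ps − Pb = 4 gives 4 + 0.5x − (3745/9 - (5/9)x) = 4, so x' = 7490/19.
Then Pb = 3745/9 − (5/9)·(7490/19) = 3745/19 and Ps = 4 + 0.5·(7490/19) = 3821/19.
ΔCS = ½(7418/19 + 7490/19)(3785/19 − 3745/19) = 298160/361; ΔPS = ½(7418/19 + 7490/19)(3821/19 − 3785/19) = 268344/361.
Government spending = 4 × 7490/19 = 29960/19.
Net change = 298160/361 + 268344/361 − 29960/19 = -144/19. The loss equals the DWL triangle ½·4·72/19.

Net change in total surplus = -144/19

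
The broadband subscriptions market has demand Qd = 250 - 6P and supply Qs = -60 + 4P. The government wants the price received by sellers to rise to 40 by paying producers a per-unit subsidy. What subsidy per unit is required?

Required subsidy s = 15 per unit

At a seller price of 40, quantity supplied is -60 + 4·40 = 100.
Buyers absorb 100 only when they pay Pb with 250 − 6·Pb = 100, i.e. Pb = 25.
s = Ps − Pb = 40 − 25 = 15.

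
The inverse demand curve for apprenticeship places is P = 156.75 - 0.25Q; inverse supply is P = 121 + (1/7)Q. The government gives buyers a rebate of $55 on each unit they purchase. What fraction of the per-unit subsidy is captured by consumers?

Consumer share = 7/11

Pre-subsidy: 156.75 - 0.25Q = 121 + (1/7)Q gives Q* = 91 and P* = 134.
With the rebate, buyers effectively pay Pb = Ps − 55, where Ps is the price sellers receive.
On the curves, Pb = 156.75 - 0.25Q and Ps = 121 + (1/7)Q; the wedge Ps − Pb = 55 gives 121 + (1/7)Q − (156.75 - 0.25Q) = 55, so Q' = 231.
Then Pb = 156.75 − 0.25·231 = 99 and Ps = 121 + (1/7)·231 = 154.
Buyers' price falls by P* − Pb = 134 − 99 = 35; sellers' price rises by Ps − P* = 154 − 134 = 20.
So consumers capture 35/55 = 7/11 of each unit of subsidy.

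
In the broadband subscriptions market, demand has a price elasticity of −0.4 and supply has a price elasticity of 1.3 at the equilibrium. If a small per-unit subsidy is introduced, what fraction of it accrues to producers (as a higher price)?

Producer share = 4/17

For a small subsidy around the equilibrium, the benefit split depends on the relative slopes, which at a point are proportional to the elasticities.
Buyer share = εs/(εs + |εd|) = 1.3/(1.3 + 0.4) = 13/17; seller share = |εd|/(εs + |εd|) = 4/17.
So producers capture 4/17 of the subsidy.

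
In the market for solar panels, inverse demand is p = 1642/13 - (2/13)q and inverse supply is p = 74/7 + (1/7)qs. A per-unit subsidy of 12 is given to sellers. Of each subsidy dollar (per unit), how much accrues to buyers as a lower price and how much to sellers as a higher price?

Buyers gain 56/9 per unit; sellers gain 52/9 per unit

Pre-subsidy: 1642/13 - (2/13)q = 74/7 + (1/7)q gives q* = 10532/27 and p* = 1790/27.
With the subsidy, sellers receive ps = pb + 12 for each unit, where pb is the price buyers pay.
On the curves, pb = 1642/13 - (2/13)q and ps = 74/7 + (1/7)q; the wedge ps − pb = 12 gives 74/7 + (1/7)q − (1642/13 - (2/13)q) = 12, so q' = 11624/27.
Then pb = 1642/13 − (2/13)·(11624/27) = 1622/27 and ps = 74/7 + (1/7)·(11624/27) = 1946/27.
Buyers' price falls by p* − pb = 1790/27 − 1622/27 = 56/9; sellers' price rises by ps − p* = 1946/27 − 1790/27 = 52/9.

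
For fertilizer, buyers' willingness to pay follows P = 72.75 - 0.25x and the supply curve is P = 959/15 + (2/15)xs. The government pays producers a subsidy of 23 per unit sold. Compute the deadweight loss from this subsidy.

Deadweight loss = 690

Pre-subsidy: 72.75 - 0.25x = 959/15 + (2/15)x gives x* = 23 and P* = 67.
With the subsidy, sellers receive Ps = Pb + 23 for each unit, where Pb is the price buyers pay.
On the curves, Pb = 72.75 - 0.25x and Ps = 959/15 + (2/15)x; the wedge Ps − Pb = 23 gives 959/15 + (2/15)x − (72.75 - 0.25x) = 23, so x' = 83.
Then Pb = 72.75 − 0.25·83 = 52 and Ps = 959/15 + (2/15)·83 = 75.
The subsidy expands output by 83 − 23 = 60 past the efficient level; on those units the gap between marginal cost and willingness to pay runs from 0 up to 23.
DWL = ½ × 23 × 60 = 690.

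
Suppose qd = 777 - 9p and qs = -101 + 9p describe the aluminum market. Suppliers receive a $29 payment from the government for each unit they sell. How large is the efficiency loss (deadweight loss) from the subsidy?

Deadweight loss = $1892.25

Pre-subsidy: 777 - 9p = -101 + 9p gives p* = 439/9, q* = 338.
With the subsidy, sellers receive ps = pb + 29 for each unit, where pb is the price buyers pay.
Supply in terms of pb becomes qs = -101 + 9(pb + 29) = 160 + 9pb. Setting this equal to demand: 777 - 9pb = 160 + 9pb, so pb = 617/18.
Sellers receive ps = 617/18 + 29 = 1139/18; q' = 777 − 9·(617/18) = 468.5.
The subsidy expands output by 468.5 − 338 = 130.5 past the efficient level; on those units the gap between marginal cost and willingness to pay runs from 0 up to 29.
DWL = ½ × 29 × 130.5 = 1892.25.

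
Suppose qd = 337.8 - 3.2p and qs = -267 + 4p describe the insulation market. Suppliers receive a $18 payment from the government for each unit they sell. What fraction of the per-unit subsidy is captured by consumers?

Pre-subsidy: 337.8 - 3.2p = -267 + 4p gives p* = 84, q* = 69.
With the subsidy, sellers receive ps = pb + 18 for each unit, where pb is the price buyers pay.
Supply in terms of pb becomes qs = -267 + 4(pb + 18) = -195 + 4pb. Setting this equal to demand: 337.8 - 3.2pb = -195 + 4pb, so pb = 74.
Sellers receive ps = 74 + 18 = 92; q' = 337.8 − 3.2·74 = 101.
Buyers' price falls by p* − pb = 84 − 74 = 10; sellers' price rises by ps − p* = 92 − 84 = 8.
So consumers capture 10/18 = 5/9 of each unit of subsidy.

Consumer share = 5/9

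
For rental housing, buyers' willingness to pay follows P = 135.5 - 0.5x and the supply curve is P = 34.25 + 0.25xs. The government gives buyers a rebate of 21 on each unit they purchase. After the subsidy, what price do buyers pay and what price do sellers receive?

Pre-subsidy: 135.5 - 0.5x = 34.25 + 0.25x gives x* = 135 and P* = 68.
With the rebate, buyers effectively pay Pb = Ps − 21, where Ps is the price sellers receive.
On the curves, Pb = 135.5 - 0.5x and Ps = 34.25 + 0.25x; the wedge Ps − Pb = 21 gives 34.25 + 0.25x − (135.5 - 0.5x) = 21, so x' = 163.
Then Pb = 135.5 − 0.5·163 = 54 and Ps = 34.25 + 0.25·163 = 75.

Buyers pay 54; sellers receive 75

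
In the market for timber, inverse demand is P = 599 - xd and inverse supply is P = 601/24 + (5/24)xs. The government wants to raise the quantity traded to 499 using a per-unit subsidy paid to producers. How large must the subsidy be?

Required subsidy s = 29 per unit

At x = 499, from the demand curve buyers pay Pb = 599 − 1·499 = 100; from the supply curve sellers need Ps = 601/24 + (5/24)·499 = 129.
The subsidy must fill the gap: s = Ps − Pb = 129 − 100 = 29.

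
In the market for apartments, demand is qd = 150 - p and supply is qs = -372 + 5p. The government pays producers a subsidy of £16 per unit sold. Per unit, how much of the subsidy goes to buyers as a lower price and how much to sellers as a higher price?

Pre-subsidy: 150 - p = -372 + 5p gives p* = 87, q* = 63.
With the subsidy, sellers receive ps = pb + 16 for each unit, where pb is the price buyers pay.
Supply in terms of pb becomes qs = -372 + 5(pb + 16) = -292 + 5pb. Setting this equal to demand: 150 - pb = -292 + 5pb, so pb = 221/3.
Sellers receive ps = 221/3 + 16 = 269/3; q' = 150 − 1·(221/3) = 229/3.
Buyers' price falls by p* − pb = 87 − 221/3 = 40/3; sellers' price rises by ps − p* = 269/3 − 87 = 8/3.

Buyers gain 40/3 per unit; sellers gain 8/3 per unit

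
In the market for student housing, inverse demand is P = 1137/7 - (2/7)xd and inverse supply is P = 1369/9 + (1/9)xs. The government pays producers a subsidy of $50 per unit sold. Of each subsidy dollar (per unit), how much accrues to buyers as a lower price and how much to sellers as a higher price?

Pre-subsidy: 1137/7 - (2/7)x = 1369/9 + (1/9)x gives x* = 26 and P* = 155.
With the subsidy, sellers receive Ps = Pb + 50 for each unit, where Pb is the price buyers pay.
On the curves, Pb = 1137/7 - (2/7)x and Ps = 1369/9 + (1/9)x; the wedge Ps − Pb = 50 gives 1369/9 + (1/9)x − (1137/7 - (2/7)x) = 50, so x' = 152.
Then Pb = 1137/7 − (2/7)·152 = 119 and Ps = 1369/9 + (1/9)·152 = 169.
Buyers' price falls by P* − Pb = 155 − 119 = 36; sellers' price rises by Ps − P* = 169 − 155 = 14.

Buyers gain $36 per unit; sellers gain $14 per unit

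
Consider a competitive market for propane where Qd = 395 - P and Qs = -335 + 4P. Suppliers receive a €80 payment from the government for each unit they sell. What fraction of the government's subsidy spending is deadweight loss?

DWL / government spending = 32/313

Pre-subsidy: 395 - P = -335 + 4P gives P* = 146, Q* = 249.
With the subsidy, sellers receive Ps = Pb + 80 for each unit, where Pb is the price buyers pay.
Supply in terms of Pb becomes Qs = -335 + 4(Pb + 80) = -15 + 4Pb. Setting this equal to demand: 395 - Pb = -15 + 4Pb, so Pb = 82.
Sellers receive Ps = 82 + 80 = 162; Q' = 395 − 1·82 = 313.
ΔCS = ½(249 + 313)(146 − 82) = 17984; ΔPS = ½(249 + 313)(162 − 146) = 4496.
Government spending = 80 × 313 = 25040.
DWL = ½ × 80 × (313 − 249) = 2560; fraction = 2560 / 25040 = 32/313.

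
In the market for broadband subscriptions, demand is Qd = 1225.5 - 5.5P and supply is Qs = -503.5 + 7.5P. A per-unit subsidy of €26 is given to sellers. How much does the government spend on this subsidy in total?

Pre-subsidy: 1225.5 - 5.5P = -503.5 + 7.5P gives P* = 133, Q* = 494.
With the subsidy, sellers receive Ps = Pb + 26 for each unit, where Pb is the price buyers pay.
Supply in terms of Pb becomes Qs = -503.5 + 7.5(Pb + 26) = -308.5 + 7.5Pb. Setting this equal to demand: 1225.5 - 5.5Pb = -308.5 + 7.5Pb, so Pb = 118.
Sellers receive Ps = 118 + 26 = 144; Q' = 1225.5 − 5.5·118 = 576.5.
Government outlay = subsidy × quantity = 26 × 576.5 = 14989.

Government cost = €14989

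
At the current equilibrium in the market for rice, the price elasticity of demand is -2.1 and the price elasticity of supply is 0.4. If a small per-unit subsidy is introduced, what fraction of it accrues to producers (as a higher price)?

Producer share = 0.84

For a small subsidy around the equilibrium, the benefit split depends on the relative slopes, which at a point are proportional to the elasticities.
Buyer share = εs/(εs + |εd|) = 0.4/(0.4 + 2.1) = 0.16; seller share = |εd|/(εs + |εd|) = 0.84.
So producers capture 0.84 of the subsidy.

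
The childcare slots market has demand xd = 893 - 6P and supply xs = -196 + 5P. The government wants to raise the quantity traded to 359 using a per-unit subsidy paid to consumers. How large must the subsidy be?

At x = 359, invert demand for the buyer price: Pb = (893 − 359)/6 = 89; invert supply for the seller price: Ps = (359 − (-196))/5 = 111.
The subsidy must fill the gap: s = Ps − Pb = 111 − 89 = 22.

Required subsidy s = 22 per unit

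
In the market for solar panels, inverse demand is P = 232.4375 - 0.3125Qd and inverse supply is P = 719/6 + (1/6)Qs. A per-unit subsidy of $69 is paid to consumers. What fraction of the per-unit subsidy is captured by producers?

Producer share = 8/23

Pre-subsidy: 232.4375 - 0.3125Q = 719/6 + (1/6)Q gives Q* = 235 and P* = 159.
With the rebate, buyers effectively pay Pb = Ps − 69, where Ps is the price sellers receive.
On the curves, Pb = 232.4375 - 0.3125Q and Ps = 719/6 + (1/6)Q; the wedge Ps − Pb = 69 gives 719/6 + (1/6)Q − (232.4375 - 0.3125Q) = 69, so Q' = 379.
Then Pb = 232.4375 − 0.3125·379 = 114 and Ps = 719/6 + (1/6)·379 = 183.
Buyers' price falls by P* − Pb = 159 − 114 = 45; sellers' price rises by Ps − P* = 183 − 159 = 24.
So producers capture 24/69 = 8/23 of each unit of subsidy.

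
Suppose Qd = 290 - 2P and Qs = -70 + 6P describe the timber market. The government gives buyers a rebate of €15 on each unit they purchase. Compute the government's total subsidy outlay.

Government cost = €3337.5

Pre-subsidy: 290 - 2P = -70 + 6P gives P* = 45, Q* = 200.
With the rebate, buyers effectively pay Pb = Ps − 15, where Ps is the price sellers receive.
Demand in terms of Ps becomes Qd = 290 − 2(Ps − 15) = 320 - 2Ps. Setting this equal to supply: 320 - 2Ps = -70 + 6Ps, so Ps = 48.75.
Buyers pay Pb = 48.75 − 15 = 33.75; Q' = -70 + 6·48.75 = 222.5.
Government outlay = subsidy × quantity = 15 × 222.5 = 3337.5.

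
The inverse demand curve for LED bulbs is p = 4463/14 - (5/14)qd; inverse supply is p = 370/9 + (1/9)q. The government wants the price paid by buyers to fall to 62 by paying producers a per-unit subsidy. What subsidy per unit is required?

Required subsidy s = 59 per unit

At a buyer price of 62, quantity demanded is 892.6 − 2.8·62 = 719.
Sellers supply 719 only when they receive ps = 370/9 + (1/9)·719 = 121.
s = ps − pb = 121 − 62 = 59.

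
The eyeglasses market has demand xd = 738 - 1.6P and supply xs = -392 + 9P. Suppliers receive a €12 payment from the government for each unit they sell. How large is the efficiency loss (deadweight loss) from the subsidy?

Pre-subsidy: 738 - 1.6P = -392 + 9P gives P* = 5650/53, x* = 30074/53.
With the subsidy, sellers receive Ps = Pb + 12 for each unit, where Pb is the price buyers pay.
Supply in terms of Pb becomes xs = -392 + 9(Pb + 12) = -284 + 9Pb. Setting this equal to demand: 738 - 1.6Pb = -284 + 9Pb, so Pb = 5110/53.
Sellers receive Ps = 5110/53 + 12 = 5746/53; x' = 738 − 1.6·(5110/53) = 30938/53.
The subsidy expands output by 30938/53 − 30074/53 = 864/53 past the efficient level; on those units the gap between marginal cost and willingness to pay runs from 0 up to 12.
DWL = ½ × 12 × 864/53 = 5184/53.

Deadweight loss = 5184/53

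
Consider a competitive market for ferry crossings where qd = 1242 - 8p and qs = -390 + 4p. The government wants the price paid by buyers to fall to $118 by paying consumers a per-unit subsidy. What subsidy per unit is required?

Required subsidy s = $54 per unit

At a buyer price of 118, quantity demanded is 1242 − 8·118 = 298.
Sellers supply 298 only when they receive ps with -390 + 4·ps = 298, i.e. ps = 172.
s = ps − pb = 172 − 118 = 54.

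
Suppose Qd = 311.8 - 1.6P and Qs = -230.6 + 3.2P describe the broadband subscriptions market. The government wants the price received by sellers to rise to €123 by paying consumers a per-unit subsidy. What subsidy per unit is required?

Required subsidy s = €30 per unit

At a seller price of 123, quantity supplied is -230.6 + 3.2·123 = 163.
Buyers absorb 163 only when they pay Pb with 311.8 − 1.6·Pb = 163, i.e. Pb = 93.
s = Ps − Pb = 123 − 93 = 30.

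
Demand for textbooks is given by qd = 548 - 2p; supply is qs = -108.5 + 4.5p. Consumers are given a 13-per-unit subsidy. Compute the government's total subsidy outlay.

Government cost = 4732

Pre-subsidy: 548 - 2p = -108.5 + 4.5p gives p* = 101, q* = 346.
With the rebate, buyers effectively pay pb = ps − 13, where ps is the price sellers receive.
Demand in terms of ps becomes qd = 548 − 2(ps − 13) = 574 - 2ps. Setting this equal to supply: 574 - 2ps = -108.5 + 4.5ps, so ps = 105.
Buyers pay pb = 105 − 13 = 92; q' = -108.5 + 4.5·105 = 364.
Government outlay = subsidy × quantity = 13 × 364 = 4732.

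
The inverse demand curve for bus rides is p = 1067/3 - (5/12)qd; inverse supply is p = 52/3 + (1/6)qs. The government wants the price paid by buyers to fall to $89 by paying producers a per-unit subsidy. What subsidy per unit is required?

At a buyer price of 89, quantity demanded is 853.6 − 2.4·89 = 640.
Sellers supply 640 only when they receive ps = 52/3 + (1/6)·640 = 124.
s = ps − pb = 124 − 89 = 35.

Required subsidy s = $35 per unit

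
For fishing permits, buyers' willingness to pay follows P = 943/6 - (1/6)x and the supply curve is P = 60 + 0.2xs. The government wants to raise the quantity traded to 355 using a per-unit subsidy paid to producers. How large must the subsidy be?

Required subsidy s = 33 per unit

At x = 355, from the demand curve buyers pay Pb = 943/6 − (1/6)·355 = 98; from the supply curve sellers need Ps = 60 + 0.2·355 = 131.
The subsidy must fill the gap: s = Ps − Pb = 131 − 98 = 33.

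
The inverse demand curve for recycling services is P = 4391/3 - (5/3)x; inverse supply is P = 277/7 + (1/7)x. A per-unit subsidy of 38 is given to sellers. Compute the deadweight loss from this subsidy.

Pre-subsidy: 4391/3 - (5/3)x = 277/7 + (1/7)x gives x* = 787 and P* = 152.
With the subsidy, sellers receive Ps = Pb + 38 for each unit, where Pb is the price buyers pay.
On the curves, Pb = 4391/3 - (5/3)x and Ps = 277/7 + (1/7)x; the wedge Ps − Pb = 38 gives 277/7 + (1/7)x − (4391/3 - (5/3)x) = 38, so x' = 808.
Then Pb = 4391/3 − (5/3)·808 = 117 and Ps = 277/7 + (1/7)·808 = 155.
The subsidy expands output by 808 − 787 = 21 past the efficient level; on those units the gap between marginal cost and willingness to pay runs from 0 up to 38.
DWL = ½ × 38 × 21 = 399.

Deadweight loss = 399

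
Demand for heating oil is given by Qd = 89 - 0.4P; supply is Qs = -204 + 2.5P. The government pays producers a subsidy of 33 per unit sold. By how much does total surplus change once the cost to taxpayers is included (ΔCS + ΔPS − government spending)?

Net change in total surplus = -5445/29

Pre-subsidy: 89 - 0.4P = -204 + 2.5P gives P* = 2930/29, Q* = 1409/29.
With the subsidy, sellers receive Ps = Pb + 33 for each unit, where Pb is the price buyers pay.
Supply in terms of Pb becomes Qs = -204 + 2.5(Pb + 33) = -121.5 + 2.5Pb. Setting this equal to demand: 89 - 0.4Pb = -121.5 + 2.5Pb, so Pb = 2105/29.
Sellers receive Ps = 2105/29 + 33 = 3062/29; Q' = 89 − 0.4·(2105/29) = 1739/29.
ΔCS = ½(1409/29 + 1739/29)(2930/29 − 2105/29) = 1298550/841; ΔPS = ½(1409/29 + 1739/29)(3062/29 − 2930/29) = 207768/841.
Government spending = 33 × 1739/29 = 57387/29.
Net change = 1298550/841 + 207768/841 − 57387/29 = -5445/29. The loss equals the DWL triangle ½·33·330/29.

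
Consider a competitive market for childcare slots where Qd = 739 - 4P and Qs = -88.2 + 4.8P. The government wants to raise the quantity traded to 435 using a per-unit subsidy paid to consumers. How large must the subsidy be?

At Q = 435, invert demand for the buyer price: Pb = (739 − 435)/4 = 76; invert supply for the seller price: Ps = (435 − (-88.2))/4.8 = 109.
The subsidy must fill the gap: s = Ps − Pb = 109 − 76 = 33.

Required subsidy s = 33 per unit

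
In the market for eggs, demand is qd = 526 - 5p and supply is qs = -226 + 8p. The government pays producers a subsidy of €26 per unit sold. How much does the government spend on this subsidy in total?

Pre-subsidy: 526 - 5p = -226 + 8p gives p* = 752/13, q* = 3078/13.
With the subsidy, sellers receive ps = pb + 26 for each unit, where pb is the price buyers pay.
Supply in terms of pb becomes qs = -226 + 8(pb + 26) = -18 + 8pb. Setting this equal to demand: 526 - 5pb = -18 + 8pb, so pb = 544/13.
Sellers receive ps = 544/13 + 26 = 882/13; q' = 526 − 5·(544/13) = 4118/13.
Government outlay = subsidy × quantity = 26 × 4118/13 = 8236.

Government cost = €8236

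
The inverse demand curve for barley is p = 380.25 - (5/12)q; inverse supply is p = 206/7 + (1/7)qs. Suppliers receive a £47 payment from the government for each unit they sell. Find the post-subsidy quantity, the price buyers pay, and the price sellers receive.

Pre-subsidy: 380.25 - (5/12)q = 206/7 + (1/7)q gives q* = 627 and p* = 119.
With the subsidy, sellers receive ps = pb + 47 for each unit, where pb is the price buyers pay.
On the curves, pb = 380.25 - (5/12)q and ps = 206/7 + (1/7)q; the wedge ps − pb = 47 gives 206/7 + (1/7)q − (380.25 - (5/12)q) = 47, so q' = 711.
Then pb = 380.25 − (5/12)·711 = 84 and ps = 206/7 + (1/7)·711 = 131.

q' = 711; buyers pay £84; sellers receive £131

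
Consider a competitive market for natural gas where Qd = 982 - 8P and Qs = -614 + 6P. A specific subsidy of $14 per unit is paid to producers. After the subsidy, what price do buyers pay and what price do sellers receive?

Pre-subsidy: 982 - 8P = -614 + 6P gives P* = 114, Q* = 70.
With the subsidy, sellers receive Ps = Pb + 14 for each unit, where Pb is the price buyers pay.
Supply in terms of Pb becomes Qs = -614 + 6(Pb + 14) = -530 + 6Pb. Setting this equal to demand: 982 - 8Pb = -530 + 6Pb, so Pb = 108.
Sellers receive Ps = 108 + 14 = 122; Q' = 982 − 8·108 = 118.

Buyers pay $108; sellers receive $122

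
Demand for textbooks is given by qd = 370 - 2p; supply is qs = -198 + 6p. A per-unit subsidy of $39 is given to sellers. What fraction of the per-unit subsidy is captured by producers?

Pre-subsidy: 370 - 2p = -198 + 6p gives p* = 71, q* = 228.
With the subsidy, sellers receive ps = pb + 39 for each unit, where pb is the price buyers pay.
Supply in terms of pb becomes qs = -198 + 6(pb + 39) = 36 + 6pb. Setting this equal to demand: 370 - 2pb = 36 + 6pb, so pb = 41.75.
Sellers receive ps = 41.75 + 39 = 80.75; q' = 370 − 2·41.75 = 286.5.
Buyers' price falls by p* − pb = 71 − 41.75 = 29.25; sellers' price rises by ps − p* = 80.75 − 71 = 9.75.
So producers capture 9.75/39 = 0.25 of each unit of subsidy.

Producer share = 0.25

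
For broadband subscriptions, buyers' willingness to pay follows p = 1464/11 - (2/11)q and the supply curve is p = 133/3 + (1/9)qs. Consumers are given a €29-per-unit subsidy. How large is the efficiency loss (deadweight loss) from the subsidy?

Pre-subsidy: 1464/11 - (2/11)q = 133/3 + (1/9)q gives q* = 303 and p* = 78.
With the rebate, buyers effectively pay pb = ps − 29, where ps is the price sellers receive.
On the curves, pb = 1464/11 - (2/11)q and ps = 133/3 + (1/9)q; the wedge ps − pb = 29 gives 133/3 + (1/9)q − (1464/11 - (2/11)q) = 29, so q' = 402.
Then pb = 1464/11 − (2/11)·402 = 60 and ps = 133/3 + (1/9)·402 = 89.
The subsidy expands output by 402 − 303 = 99 past the efficient level; on those units the gap between marginal cost and willingness to pay runs from 0 up to 29.
DWL = ½ × 29 × 99 = 1435.5.

Deadweight loss = €1435.5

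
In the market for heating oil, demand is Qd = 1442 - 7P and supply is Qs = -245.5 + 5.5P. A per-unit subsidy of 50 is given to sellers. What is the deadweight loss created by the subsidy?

Pre-subsidy: 1442 - 7P = -245.5 + 5.5P gives P* = 135, Q* = 497.
With the subsidy, sellers receive Ps = Pb + 50 for each unit, where Pb is the price buyers pay.
Supply in terms of Pb becomes Qs = -245.5 + 5.5(Pb + 50) = 29.5 + 5.5Pb. Setting this equal to demand: 1442 - 7Pb = 29.5 + 5.5Pb, so Pb = 113.
Sellers receive Ps = 113 + 50 = 163; Q' = 1442 − 7·113 = 651.
The subsidy expands output by 651 − 497 = 154 past the efficient level; on those units the gap between marginal cost and willingness to pay runs from 0 up to 50.
DWL = ½ × 50 × 154 = 3850.

Deadweight loss = 3850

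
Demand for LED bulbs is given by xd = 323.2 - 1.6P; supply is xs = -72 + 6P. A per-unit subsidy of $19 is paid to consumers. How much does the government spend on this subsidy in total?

Pre-subsidy: 323.2 - 1.6P = -72 + 6P gives P* = 52, x* = 240.
With the rebate, buyers effectively pay Pb = Ps − 19, where Ps is the price sellers receive.
Demand in terms of Ps becomes xd = 323.2 − 1.6(Ps − 19) = 353.6 - 1.6Ps. Setting this equal to supply: 353.6 - 1.6Ps = -72 + 6Ps, so Ps = 56.
Buyers pay Pb = 56 − 19 = 37; x' = -72 + 6·56 = 264.
Government outlay = subsidy × quantity = 19 × 264 = 5016.

Government cost = $5016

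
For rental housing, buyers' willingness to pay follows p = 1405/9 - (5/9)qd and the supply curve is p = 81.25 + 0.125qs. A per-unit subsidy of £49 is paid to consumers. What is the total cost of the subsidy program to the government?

Government cost = £8918

Pre-subsidy: 1405/9 - (5/9)q = 81.25 + 0.125q gives q* = 110 and p* = 95.
With the rebate, buyers effectively pay pb = ps − 49, where ps is the price sellers receive.
On the curves, pb = 1405/9 - (5/9)q and ps = 81.25 + 0.125q; the wedge ps − pb = 49 gives 81.25 + 0.125q − (1405/9 - (5/9)q) = 49, so q' = 182.
Then pb = 1405/9 − (5/9)·182 = 55 and ps = 81.25 + 0.125·182 = 104.
Government outlay = subsidy × quantity = 49 × 182 = 8918.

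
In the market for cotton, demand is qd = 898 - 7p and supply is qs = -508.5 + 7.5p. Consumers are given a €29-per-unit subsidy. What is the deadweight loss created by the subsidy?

Pre-subsidy: 898 - 7p = -508.5 + 7.5p gives p* = 97, q* = 219.
With the rebate, buyers effectively pay pb = ps − 29, where ps is the price sellers receive.
Demand in terms of ps becomes qd = 898 − 7(ps − 29) = 1101 - 7ps. Setting this equal to supply: 1101 - 7ps = -508.5 + 7.5ps, so ps = 111.
Buyers pay pb = 111 − 29 = 82; q' = -508.5 + 7.5·111 = 324.
The subsidy expands output by 324 − 219 = 105 past the efficient level; on those units the gap between marginal cost and willingness to pay runs from 0 up to 29.
DWL = ½ × 29 × 105 = 1522.5.

Deadweight loss = €1522.5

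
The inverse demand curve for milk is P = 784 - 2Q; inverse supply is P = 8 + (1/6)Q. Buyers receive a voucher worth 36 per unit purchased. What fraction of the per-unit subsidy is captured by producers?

Pre-subsidy: 784 - 2Q = 8 + (1/6)Q gives Q* = 4656/13 and P* = 880/13.
With the rebate, buyers effectively pay Pb = Ps − 36, where Ps is the price sellers receive.
On the curves, Pb = 784 - 2Q and Ps = 8 + (1/6)Q; the wedge Ps − Pb = 36 gives 8 + (1/6)Q − (784 - 2Q) = 36, so Q' = 4872/13.
Then Pb = 784 − 2·(4872/13) = 448/13 and Ps = 8 + (1/6)·(4872/13) = 916/13.
Buyers' price falls by P* − Pb = 880/13 − 448/13 = 432/13; sellers' price rises by Ps − P* = 916/13 − 880/13 = 36/13.
So producers capture (36/13)/36 = 1/13 of each unit of subsidy.

Producer share = 1/13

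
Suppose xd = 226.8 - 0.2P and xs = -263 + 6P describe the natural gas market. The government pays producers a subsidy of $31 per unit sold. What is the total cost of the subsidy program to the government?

Pre-subsidy: 226.8 - 0.2P = -263 + 6P gives P* = 79, x* = 211.
With the subsidy, sellers receive Ps = Pb + 31 for each unit, where Pb is the price buyers pay.
Supply in terms of Pb becomes xs = -263 + 6(Pb + 31) = -77 + 6Pb. Setting this equal to demand: 226.8 - 0.2Pb = -77 + 6Pb, so Pb = 49.
Sellers receive Ps = 49 + 31 = 80; x' = 226.8 − 0.2·49 = 217.
Government outlay = subsidy × quantity = 31 × 217 = 6727.

Government cost = $6727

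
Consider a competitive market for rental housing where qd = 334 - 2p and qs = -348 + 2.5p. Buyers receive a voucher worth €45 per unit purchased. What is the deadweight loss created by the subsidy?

Deadweight loss = €1125

Pre-subsidy: 334 - 2p = -348 + 2.5p gives p* = 1364/9, q* = 278/9.
With the rebate, buyers effectively pay pb = ps − 45, where ps is the price sellers receive.
Demand in terms of ps becomes qd = 334 − 2(ps − 45) = 424 - 2ps. Setting this equal to supply: 424 - 2ps = -348 + 2.5ps, so ps = 1544/9.
Buyers pay pb = 1544/9 − 45 = 1139/9; q' = -348 + 2.5·(1544/9) = 728/9.
The subsidy expands output by 728/9 − 278/9 = 50 past the efficient level; on those units the gap between marginal cost and willingness to pay runs from 0 up to 45.
DWL = ½ × 45 × 50 = 1125.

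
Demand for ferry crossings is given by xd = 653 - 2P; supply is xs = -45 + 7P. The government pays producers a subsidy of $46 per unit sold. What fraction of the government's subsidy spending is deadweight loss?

DWL / government spending = 322/5125

Pre-subsidy: 653 - 2P = -45 + 7P gives P* = 698/9, x* = 4481/9.
With the subsidy, sellers receive Ps = Pb + 46 for each unit, where Pb is the price buyers pay.
Supply in terms of Pb becomes xs = -45 + 7(Pb + 46) = 277 + 7Pb. Setting this equal to demand: 653 - 2Pb = 277 + 7Pb, so Pb = 376/9.
Sellers receive Ps = 376/9 + 46 = 790/9; x' = 653 − 2·(376/9) = 5125/9.
ΔCS = ½(4481/9 + 5125/9)(698/9 − 376/9) = 515522/27; ΔPS = ½(4481/9 + 5125/9)(790/9 − 698/9) = 147292/27.
Government spending = 46 × 5125/9 = 235750/9.
DWL = ½ × 46 × (5125/9 − 4481/9) = 14812/9; fraction = (14812/9) / (235750/9) = 322/5125.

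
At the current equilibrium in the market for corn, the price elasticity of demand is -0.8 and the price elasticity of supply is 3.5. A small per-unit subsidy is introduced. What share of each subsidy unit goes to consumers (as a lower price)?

Consumer share = 35/43

For a small subsidy around the equilibrium, the benefit split depends on the relative slopes, which at a point are proportional to the elasticities.
Buyer share = εs/(εs + |εd|) = 3.5/(3.5 + 0.8) = 35/43; seller share = |εd|/(εs + |εd|) = 8/43.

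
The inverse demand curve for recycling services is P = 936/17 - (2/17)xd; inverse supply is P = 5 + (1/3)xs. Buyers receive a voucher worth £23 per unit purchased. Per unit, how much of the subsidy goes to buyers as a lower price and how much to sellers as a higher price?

Buyers gain £6 per unit; sellers gain £17 per unit

Pre-subsidy: 936/17 - (2/17)x = 5 + (1/3)x gives x* = 111 and P* = 42.
With the rebate, buyers effectively pay Pb = Ps − 23, where Ps is the price sellers receive.
On the curves, Pb = 936/17 - (2/17)x and Ps = 5 + (1/3)x; the wedge Ps − Pb = 23 gives 5 + (1/3)x − (936/17 - (2/17)x) = 23, so x' = 162.
Then Pb = 936/17 − (2/17)·162 = 36 and Ps = 5 + (1/3)·162 = 59.
Buyers' price falls by P* − Pb = 42 − 36 = 6; sellers' price rises by Ps − P* = 59 − 42 = 17.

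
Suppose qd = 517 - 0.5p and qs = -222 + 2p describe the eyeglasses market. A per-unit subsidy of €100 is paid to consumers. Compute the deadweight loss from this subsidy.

Deadweight loss = €2000

Pre-subsidy: 517 - 0.5p = -222 + 2p gives p* = 295.6, q* = 369.2.
With the rebate, buyers effectively pay pb = ps − 100, where ps is the price sellers receive.
Demand in terms of ps becomes qd = 517 − 0.5(ps − 100) = 567 - 0.5ps. Setting this equal to supply: 567 - 0.5ps = -222 + 2ps, so ps = 315.6.
Buyers pay pb = 315.6 − 100 = 215.6; q' = -222 + 2·315.6 = 409.2.
The subsidy expands output by 409.2 − 369.2 = 40 past the efficient level; on those units the gap between marginal cost and willingness to pay runs from 0 up to 100.
DWL = ½ × 100 × 40 = 2000.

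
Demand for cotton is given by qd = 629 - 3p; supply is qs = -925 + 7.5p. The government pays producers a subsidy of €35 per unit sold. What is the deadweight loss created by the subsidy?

Deadweight loss = €1312.5

Pre-subsidy: 629 - 3p = -925 + 7.5p gives p* = 148, q* = 185.
With the subsidy, sellers receive ps = pb + 35 for each unit, where pb is the price buyers pay.
Supply in terms of pb becomes qs = -925 + 7.5(pb + 35) = -662.5 + 7.5pb. Setting this equal to demand: 629 - 3pb = -662.5 + 7.5pb, so pb = 123.
Sellers receive ps = 123 + 35 = 158; q' = 629 − 3·123 = 260.
The subsidy expands output by 260 − 185 = 75 past the efficient level; on those units the gap between marginal cost and willingness to pay runs from 0 up to 35.
DWL = ½ × 35 × 75 = 1312.5.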